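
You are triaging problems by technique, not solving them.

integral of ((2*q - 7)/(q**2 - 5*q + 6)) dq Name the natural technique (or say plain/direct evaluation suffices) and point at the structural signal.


Best approach: partial fractions — break q**2 - 5*q + 6 into its roots and the integral splits into logarithm-sized bites.


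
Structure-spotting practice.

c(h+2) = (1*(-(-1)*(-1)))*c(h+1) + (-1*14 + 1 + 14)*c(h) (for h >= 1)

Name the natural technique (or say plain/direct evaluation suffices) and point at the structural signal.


Diagnosis: the characteristic-root method — because shifting h leaves the equation's coefficients unchanged, exponential trials reduce it to algebra.


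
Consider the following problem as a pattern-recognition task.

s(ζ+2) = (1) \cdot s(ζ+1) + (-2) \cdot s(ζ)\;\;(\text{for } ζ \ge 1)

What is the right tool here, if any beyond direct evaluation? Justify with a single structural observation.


Verdict: the characteristic-root method — the recurrence treats every index alike (constant coefficients, no forcing) — precisely the regime where r^ζ trials close it.


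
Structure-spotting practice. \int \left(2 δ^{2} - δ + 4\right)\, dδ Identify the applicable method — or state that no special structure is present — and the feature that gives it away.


Technique: no special technique — the integrand is a sum of constant multiples of powers of δ — integrate term by term.


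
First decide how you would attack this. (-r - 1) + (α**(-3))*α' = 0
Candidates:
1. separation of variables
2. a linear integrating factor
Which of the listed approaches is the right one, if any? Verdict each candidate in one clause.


Technique: separation of variables — separating collects all α-dependence with the derivative and leaves all r-dependence opposite: variables separate.
- separation of variables — yes — fits the structure here.
- a linear integrating factor: a nonlinear term in the unknown puts this outside the integrating-factor template.


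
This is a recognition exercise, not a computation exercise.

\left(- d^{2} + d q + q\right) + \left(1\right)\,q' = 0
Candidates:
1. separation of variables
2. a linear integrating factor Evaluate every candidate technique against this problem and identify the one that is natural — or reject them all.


Verdict: a linear integrating factor — the unknown enters only to the first power against a nonzero forcing term — the integrating-factor template applies directly.
- separation of variables: no division isolates the independent variable from the unknown.
- a linear integrating factor: yes — fits the structure here.


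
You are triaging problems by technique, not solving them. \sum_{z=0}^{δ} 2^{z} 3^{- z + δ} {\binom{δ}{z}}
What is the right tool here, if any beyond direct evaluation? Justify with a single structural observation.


Technique: the binomial theorem — terms weighting {\binom{δ}{z}} against matched powers of 2 and 3 reassemble into (2 + 3)^δ by the binomial theorem.


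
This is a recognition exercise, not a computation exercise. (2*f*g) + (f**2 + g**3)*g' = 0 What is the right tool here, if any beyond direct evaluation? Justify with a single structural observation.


Best approach: the exact-equation method — the cross partial derivatives of 2*f*g and f**2 + g**3 agree, so the left side is the total differential of one potential in f and g.


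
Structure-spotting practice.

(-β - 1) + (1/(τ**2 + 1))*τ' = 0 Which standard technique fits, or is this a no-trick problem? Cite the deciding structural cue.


Diagnosis: separation of variables — all dependence on the two variables factors apart, the defining separable shape. One could also solve this as an exact equation; with each coefficient in its own variable, separating is the same work with fewer steps.


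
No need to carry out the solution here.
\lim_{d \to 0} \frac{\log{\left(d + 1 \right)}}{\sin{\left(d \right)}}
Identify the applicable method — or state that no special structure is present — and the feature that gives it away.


Verdict: l'Hôpital's rule (0/0) — the 0/0 form at 0 is the signature situation for l'Hôpital's rule. One could equally expand both pieces locally and compare leading terms; the rule does that in one stroke.


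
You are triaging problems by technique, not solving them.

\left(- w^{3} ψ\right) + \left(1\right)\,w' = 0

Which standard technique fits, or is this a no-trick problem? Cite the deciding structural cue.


Verdict: separation of variables — solved for the derivative, the right side splits multiplicatively into a function of each variable alone — divide and integrate each side.


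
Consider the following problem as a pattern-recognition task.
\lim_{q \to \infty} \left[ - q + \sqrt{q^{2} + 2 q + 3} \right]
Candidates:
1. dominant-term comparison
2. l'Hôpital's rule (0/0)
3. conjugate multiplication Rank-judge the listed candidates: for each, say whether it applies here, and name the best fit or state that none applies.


Method: conjugate multiplication — turning the difference into a conjugate-rationalized ratio makes the limit readable.
- dominant-term comparison: this limit is not decided by comparing polynomial growth at infinity.
- l'Hôpital's rule (0/0) — substitution produces ∞ − ∞ rather than a vanishing quotient; the rule needs a 0/0 ratio to act on.
- conjugate multiplication — applicable, and directly so.


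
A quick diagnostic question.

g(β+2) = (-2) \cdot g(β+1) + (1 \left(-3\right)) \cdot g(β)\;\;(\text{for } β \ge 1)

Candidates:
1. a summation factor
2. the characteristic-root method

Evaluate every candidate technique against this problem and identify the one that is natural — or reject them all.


Diagnosis: the characteristic-root method — shift-invariance with fixed coefficients calls for exponential trials; the characteristic polynomial finds every r^β.
- a summation factor — a summation factor telescopes one-step recursions; this one carries higher-order memory.
- the characteristic-root method: applicable, and directly so.


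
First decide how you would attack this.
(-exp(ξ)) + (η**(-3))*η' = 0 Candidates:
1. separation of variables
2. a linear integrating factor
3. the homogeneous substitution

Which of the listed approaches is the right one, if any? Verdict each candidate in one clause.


Method: separation of variables — solved for the derivative, the right side splits multiplicatively into a function of each variable alone — divide and integrate each side.
- separation of variables — applies; the problem has the shape this method handles.
- a linear integrating factor — a nonlinear term in the unknown puts this outside the integrating-factor template.
- the homogeneous substitution — solved for the derivative, the right side changes under joint scaling of the two variables.


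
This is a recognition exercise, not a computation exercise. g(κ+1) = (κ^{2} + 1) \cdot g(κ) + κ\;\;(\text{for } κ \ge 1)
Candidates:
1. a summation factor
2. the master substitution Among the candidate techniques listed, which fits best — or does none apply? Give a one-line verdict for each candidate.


Diagnosis: a summation factor — an index-dependent multiplier κ^{2} + 1 rules out characteristic roots; a summation factor converts it to a pure difference.
- a summation factor: yes, a natural case for it.
- the master substitution: the recursive argument is a shift of the index, not a fixed fraction of it.


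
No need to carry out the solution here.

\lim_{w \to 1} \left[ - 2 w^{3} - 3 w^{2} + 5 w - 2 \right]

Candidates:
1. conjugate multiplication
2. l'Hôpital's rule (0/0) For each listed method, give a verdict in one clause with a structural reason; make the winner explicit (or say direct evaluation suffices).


Best approach: no special technique — no vanishing denominator and no indeterminate clash at the point — evaluation is immediate.
- conjugate multiplication — no divergent radical difference is present for a conjugate pair to cancel.
- l'Hôpital's rule (0/0): evaluation at the point is determinate, so the rule has nothing to repair.


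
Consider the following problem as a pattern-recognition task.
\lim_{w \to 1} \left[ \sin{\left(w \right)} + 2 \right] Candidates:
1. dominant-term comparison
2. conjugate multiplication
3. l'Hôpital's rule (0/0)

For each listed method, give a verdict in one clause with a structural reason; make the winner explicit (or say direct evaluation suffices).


Diagnosis: no special technique — the expression is continuous at the evaluation point — substitute directly; no indeterminate form appears.
- dominant-term comparison — this is not a rational comparison of growth rates at infinity.
- conjugate multiplication — multiplying by a conjugate would not remove any indeterminacy here.
- l'Hôpital's rule (0/0): evaluation at the point is determinate, so the rule has nothing to repair.


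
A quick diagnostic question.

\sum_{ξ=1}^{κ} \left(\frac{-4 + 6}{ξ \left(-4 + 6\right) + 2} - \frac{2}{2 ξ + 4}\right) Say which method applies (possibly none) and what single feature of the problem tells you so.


Verdict: telescoping — the summand is built as \frac{-4 + 6}{ξ \left(-4 + 6\right) + 2} minus its own successor — adjacent terms annihilate down the line.


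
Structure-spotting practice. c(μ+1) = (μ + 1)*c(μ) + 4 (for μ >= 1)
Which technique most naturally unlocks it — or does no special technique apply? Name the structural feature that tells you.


Best approach: a summation factor — first-order, linear, moving coefficient μ + 1: the discrete analogue of an integrating factor handles it.


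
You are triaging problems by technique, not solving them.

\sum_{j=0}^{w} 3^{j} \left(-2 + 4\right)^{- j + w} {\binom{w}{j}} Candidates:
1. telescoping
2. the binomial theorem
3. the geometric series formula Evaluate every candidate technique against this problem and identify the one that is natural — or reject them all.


Diagnosis: the binomial theorem — terms weighting {\binom{w}{j}} against matched powers of 3 and (-2 + 4) reassemble into (3 + (-2 + 4))^w by the binomial theorem.
- telescoping: the summand is not presented as a shifted difference — a telescoping rewrite may exist, but the displayed structure does not offer one.
- the binomial theorem — a fit — the right tool for this form.
- the geometric series formula — dividing successive terms gives an index-dependent quantity, not a constant.


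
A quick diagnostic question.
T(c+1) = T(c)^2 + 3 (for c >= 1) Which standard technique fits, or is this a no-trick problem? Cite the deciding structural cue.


Verdict: no special technique — the update rule curves (it is not linear in the unknown sequence), so no superposition-based closed form attaches — iterate or study it directly.


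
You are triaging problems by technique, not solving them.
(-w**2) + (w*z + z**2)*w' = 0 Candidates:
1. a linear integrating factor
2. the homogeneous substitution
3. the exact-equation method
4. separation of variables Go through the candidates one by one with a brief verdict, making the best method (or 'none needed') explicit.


Diagnosis: the homogeneous substitution — scaling z and w together leaves the slope fixed — it depends only on w/z, so substitute the ratio. With the right rearrangement (exchanging the roles of the variables where needed), this also fits a Bernoulli template; the homogeneous substitution reads the structure directly.
- a linear integrating factor — the unknown enters nonlinearly (through a power, a denominator, or a transcendental function), which the linear integrating-factor recipe cannot absorb as-is — any repair would come from a preliminary substitution, not the factor.
- the homogeneous substitution: applicable, and directly so.
- the exact-equation method: no potential function has this form as its differential, as written.
- separation of variables — the two dependences are entangled, not a clean product of one-variable pieces.


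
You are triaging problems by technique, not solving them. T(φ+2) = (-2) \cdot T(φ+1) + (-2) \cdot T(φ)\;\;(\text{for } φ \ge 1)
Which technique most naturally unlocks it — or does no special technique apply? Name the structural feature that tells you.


Method: the characteristic-root method — linear, homogeneous, constant coefficients: solutions of the form r^φ exist — find the roots of the characteristic polynomial.


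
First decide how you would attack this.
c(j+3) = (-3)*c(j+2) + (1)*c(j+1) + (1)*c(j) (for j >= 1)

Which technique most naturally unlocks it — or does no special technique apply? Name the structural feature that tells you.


Method: the characteristic-root method — constant coefficients and linearity mean the ansatz r^j reduces it to solving the characteristic polynomial.


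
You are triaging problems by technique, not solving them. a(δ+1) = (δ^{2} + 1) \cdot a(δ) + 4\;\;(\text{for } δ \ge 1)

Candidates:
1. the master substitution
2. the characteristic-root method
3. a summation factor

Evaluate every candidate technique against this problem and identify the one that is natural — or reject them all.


Verdict: a summation factor — rescale the sequence by the product of the weights δ^{2} + 1 so far — the recurrence collapses to a plain running sum.
- the master substitution: the recursive argument is a shift of the index, not a fixed fraction of it.
- the characteristic-root method — an index-dependent weight blocks the pure exponential ansatz.
- a summation factor: yes, a natural case for it.


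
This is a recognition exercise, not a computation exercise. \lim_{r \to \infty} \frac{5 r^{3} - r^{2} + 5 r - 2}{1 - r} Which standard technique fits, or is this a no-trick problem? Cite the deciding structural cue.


Diagnosis: dominant-term comparison — divide by the highest power of r present: lower-order terms vanish and the dominant ratio remains. As a single quotient, the ∞/∞ shape would yield to repeated differentiation as well — the growth comparison gets there in one look.


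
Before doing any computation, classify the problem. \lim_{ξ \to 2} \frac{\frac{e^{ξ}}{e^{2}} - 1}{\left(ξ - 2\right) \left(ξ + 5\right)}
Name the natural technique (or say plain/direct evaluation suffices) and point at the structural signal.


Technique: l'Hôpital's rule (0/0) — numerator and denominator both vanish at 2 — a genuine 0/0 form, which is exactly when l'Hôpital applies. Known elementary limits would finish this too — the rule just bypasses the case analysis.


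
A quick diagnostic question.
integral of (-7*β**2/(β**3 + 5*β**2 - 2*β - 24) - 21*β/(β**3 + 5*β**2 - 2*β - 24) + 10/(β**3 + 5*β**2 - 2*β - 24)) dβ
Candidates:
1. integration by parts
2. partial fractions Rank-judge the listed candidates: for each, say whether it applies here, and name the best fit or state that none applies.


Technique: partial fractions — β**3 + 5*β**2 - 2*β - 24 splits into linear pieces, so the quotient is a sum of simple fractions — decompose before integrating.
- integration by parts: no split into a nonconstant polynomial times one of the standard kernels — exp, sine, or cosine of a linear argument, or a logarithm — applies here.
- partial fractions: yes, a natural case for it.


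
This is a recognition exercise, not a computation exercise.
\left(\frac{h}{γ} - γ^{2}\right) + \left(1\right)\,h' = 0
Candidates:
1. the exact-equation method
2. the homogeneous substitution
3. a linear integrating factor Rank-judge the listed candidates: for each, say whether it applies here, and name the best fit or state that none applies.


Verdict: a linear integrating factor — linear in the unknown with genuine forcing: multiply through by the exponential of the integrated coefficient and the left side closes into one derivative.
- the exact-equation method — the cross partial derivatives disagree, so no single potential exists.
- the homogeneous substitution — rescaling both variables together changes the slope, so no ratio substitution collapses it.
- a linear integrating factor: applies; the problem has the shape this method handles.


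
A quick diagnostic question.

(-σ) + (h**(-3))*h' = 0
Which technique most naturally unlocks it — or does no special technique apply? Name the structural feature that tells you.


Technique: separation of variables — one side of the product carries the independent variable, the other the unknown — the textbook separation shape. The equation is exact as it stands too — a potential function exists — though separation reads the split structure directly.


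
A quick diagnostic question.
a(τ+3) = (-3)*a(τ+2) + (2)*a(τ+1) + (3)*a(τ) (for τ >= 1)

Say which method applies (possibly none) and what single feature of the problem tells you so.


Method: the characteristic-root method — no index-dependence in the weights and nothing inhomogeneous: classic characteristic-equation setup.


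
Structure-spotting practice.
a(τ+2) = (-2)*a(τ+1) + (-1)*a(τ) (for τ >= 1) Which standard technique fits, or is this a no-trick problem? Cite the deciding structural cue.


Method: the characteristic-root method — this is the constant-coefficient homogeneous case — the whole solution in τ reduces to a polynomial's roots.


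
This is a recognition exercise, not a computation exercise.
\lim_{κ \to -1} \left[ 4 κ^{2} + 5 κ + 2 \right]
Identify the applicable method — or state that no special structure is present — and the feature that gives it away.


Method: no special technique — the expression is continuous at the evaluation point — substitute directly; no indeterminate form appears.


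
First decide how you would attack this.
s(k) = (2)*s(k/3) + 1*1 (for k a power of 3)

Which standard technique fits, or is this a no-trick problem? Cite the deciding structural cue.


Verdict: the master substitution — the call at k/3 makes this multiplicative recursion; the master-style substitution converts it to additive.


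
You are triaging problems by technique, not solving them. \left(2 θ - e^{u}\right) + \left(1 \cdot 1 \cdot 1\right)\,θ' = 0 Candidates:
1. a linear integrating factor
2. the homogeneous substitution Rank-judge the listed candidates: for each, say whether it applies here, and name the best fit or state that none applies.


Diagnosis: a linear integrating factor — linear in the unknown with genuine forcing: multiply through by the exponential of the integrated coefficient and the left side closes into one derivative.
- a linear integrating factor — a fit — the right tool for this form.
- the homogeneous substitution — solved for the derivative, the right side changes under joint scaling of the two variables.


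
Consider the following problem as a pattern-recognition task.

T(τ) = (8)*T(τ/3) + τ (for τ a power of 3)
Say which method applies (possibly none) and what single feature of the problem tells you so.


Method: the master substitution — the argument shrinks by the factor 3, so measure the index on a logarithmic scale and the recursion becomes a shift.


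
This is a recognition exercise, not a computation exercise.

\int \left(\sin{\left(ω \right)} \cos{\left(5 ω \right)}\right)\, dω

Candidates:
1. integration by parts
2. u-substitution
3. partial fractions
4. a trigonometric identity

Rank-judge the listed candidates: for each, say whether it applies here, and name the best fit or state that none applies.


Method: a trigonometric identity — two sinusoids at different rates multiply in \sin{\left(ω \right)} \cos{\left(5 ω \right)}; the product-to-sum identity uncouples them.
- integration by parts: not the natural route: no polynomial-kernel product appears — a recursive parts reduction of the trigonometric product exists, but the identity rewrite is direct.
- u-substitution — no subexpression of the integrand serves as a whole-integral substitution inner — individual terms may offer their own, but none carries its derivative as a factor of the full integrand; a working change of variable would have to be constructed from outside the expression.
- partial fractions — there is no rational-function structure to decompose.
- a trigonometric identity — applicable, and directly so.


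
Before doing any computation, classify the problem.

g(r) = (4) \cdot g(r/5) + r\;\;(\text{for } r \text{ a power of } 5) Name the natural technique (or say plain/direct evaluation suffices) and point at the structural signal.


Diagnosis: the master substitution — the argument shrinks by the factor 5, so measure the index on a logarithmic scale and the recursion becomes a shift.


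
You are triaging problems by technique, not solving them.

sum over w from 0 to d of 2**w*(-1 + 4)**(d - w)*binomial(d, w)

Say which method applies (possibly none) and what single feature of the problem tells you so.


Verdict: the binomial theorem — terms weighting binomial(d, w) against matched powers of 2 and (-1 + 4) reassemble into (2 + (-1 + 4))^d by the binomial theorem.


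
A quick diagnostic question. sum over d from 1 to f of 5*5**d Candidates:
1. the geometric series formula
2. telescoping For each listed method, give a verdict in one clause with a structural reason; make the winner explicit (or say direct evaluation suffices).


Diagnosis: the geometric series formula — consecutive terms stand in a fixed index-free ratio — the geometric sum formula closes it.
- the geometric series formula: applies; the problem has the shape this method handles.
- telescoping — the summand is not presented as a shifted difference — a telescoping rewrite may exist, but the displayed structure does not offer one.


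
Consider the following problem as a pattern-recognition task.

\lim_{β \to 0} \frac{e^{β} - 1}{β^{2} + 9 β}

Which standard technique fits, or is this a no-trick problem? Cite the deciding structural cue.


Best approach: l'Hôpital's rule (0/0) — both numerator and denominator vanish at 0: the genuine 0/0 indeterminate that l'Hôpital exists for. One could equally expand both pieces locally and compare leading terms; the rule does that in one stroke.


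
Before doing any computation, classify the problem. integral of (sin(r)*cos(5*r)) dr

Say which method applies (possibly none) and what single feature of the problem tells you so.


Technique: a trigonometric identity — mixed-frequency products such as sin(r)*cos(5*r) are designed for the product-to-sum formula.


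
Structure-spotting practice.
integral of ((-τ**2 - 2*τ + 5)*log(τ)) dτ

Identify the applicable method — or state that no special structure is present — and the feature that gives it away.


Technique: integration by parts — log(τ) is the classic u in parts — its derivative is a plain reciprocal while -τ**2 - 2*τ + 5 absorbs the dv role.


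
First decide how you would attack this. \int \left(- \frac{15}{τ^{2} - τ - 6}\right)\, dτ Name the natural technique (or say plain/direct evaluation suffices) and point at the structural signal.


Technique: partial fractions — the bottom factors while the top stays lower-degree — split into simple fractions and integrate piece by piece.


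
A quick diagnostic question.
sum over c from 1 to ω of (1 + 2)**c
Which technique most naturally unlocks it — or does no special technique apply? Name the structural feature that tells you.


Method: the geometric series formula — consecutive terms stand in a fixed index-free ratio — the geometric sum formula closes it.


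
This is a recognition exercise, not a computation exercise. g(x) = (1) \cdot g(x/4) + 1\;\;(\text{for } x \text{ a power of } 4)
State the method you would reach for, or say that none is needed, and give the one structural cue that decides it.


Method: the master substitution — the argument contracts 4-fold per step: reindex x exponentially and solve the linear recurrence in the new index.


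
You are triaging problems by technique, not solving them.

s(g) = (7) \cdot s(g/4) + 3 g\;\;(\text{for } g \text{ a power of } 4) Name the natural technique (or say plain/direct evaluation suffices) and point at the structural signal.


Verdict: the master substitution — treat m = log base 4 of g as the new clock: one recursion step advances m by one while g scales by 4.


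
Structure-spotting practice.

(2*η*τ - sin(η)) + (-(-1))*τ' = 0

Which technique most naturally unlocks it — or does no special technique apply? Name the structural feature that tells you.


Best approach: a linear integrating factor — the unknown enters only to the first power against a nonzero forcing term — the integrating-factor template applies directly.


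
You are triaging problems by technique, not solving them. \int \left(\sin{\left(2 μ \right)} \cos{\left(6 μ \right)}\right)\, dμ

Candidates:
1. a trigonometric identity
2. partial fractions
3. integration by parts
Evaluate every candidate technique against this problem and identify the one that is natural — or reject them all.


Diagnosis: a trigonometric identity — two different frequencies multiply in \sin{\left(2 μ \right)} \cos{\left(6 μ \right)}; the product-to-sum formula separates them.
- a trigonometric identity — applicable, and directly so.
- partial fractions — there is no rational-function structure to decompose.
- integration by parts — not the fit here: there is no polynomial factor to ladder down — parts can still close the trigonometric product by recursion, though the identity rewrite is the direct route.


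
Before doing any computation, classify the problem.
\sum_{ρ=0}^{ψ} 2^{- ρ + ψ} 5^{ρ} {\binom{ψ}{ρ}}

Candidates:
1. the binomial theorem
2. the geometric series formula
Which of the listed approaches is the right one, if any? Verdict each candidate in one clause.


Verdict: the binomial theorem — the binomial coefficients weight matched powers of 5 and 2, which is exactly the expansion of a binomial power.
- the binomial theorem: a fit — the right tool for this form.
- the geometric series formula — there is no constant term-to-term ratio.


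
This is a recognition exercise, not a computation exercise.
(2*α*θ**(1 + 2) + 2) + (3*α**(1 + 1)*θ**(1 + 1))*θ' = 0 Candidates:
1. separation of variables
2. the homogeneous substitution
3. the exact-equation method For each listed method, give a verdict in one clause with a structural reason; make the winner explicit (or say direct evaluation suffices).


Diagnosis: the exact-equation method — equality of cross partials is the green light — assemble the potential function term by term.
- separation of variables: no algebra isolates the independent variable on one side and the unknown on the other.
- the homogeneous substitution — the ratio substitution does not collapse this equation.
- the exact-equation method — yes — fits the structure here.


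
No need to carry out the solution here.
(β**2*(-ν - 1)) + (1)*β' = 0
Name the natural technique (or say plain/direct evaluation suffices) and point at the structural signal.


Best approach: separation of variables — separating collects all β-dependence with the derivative and leaves all ν-dependence opposite: variables separate.


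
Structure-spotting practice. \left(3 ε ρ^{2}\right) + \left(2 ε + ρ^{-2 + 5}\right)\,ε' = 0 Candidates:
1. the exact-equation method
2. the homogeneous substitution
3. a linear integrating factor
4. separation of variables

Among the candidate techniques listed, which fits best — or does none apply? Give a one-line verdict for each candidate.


Method: the exact-equation method — because the two cross partials coincide, the form is conservative as written — recover its potential in (ρ, ε).
- the exact-equation method — applies; the problem has the shape this method handles.
- the homogeneous substitution — rescaling both variables together changes the slope, so no ratio substitution collapses it.
- a linear integrating factor — a nonlinear term in the unknown puts this outside the integrating-factor template.
- separation of variables — the two dependences do not factor apart.


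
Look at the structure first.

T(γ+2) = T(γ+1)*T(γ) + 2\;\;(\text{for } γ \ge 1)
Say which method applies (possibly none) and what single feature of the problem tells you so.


Diagnosis: no special technique — the recurrence is nonlinear in the sequence values; study it directly, no linear machinery applies.


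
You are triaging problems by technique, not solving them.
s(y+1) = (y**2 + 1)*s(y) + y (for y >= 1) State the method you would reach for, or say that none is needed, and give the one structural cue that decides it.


Verdict: a summation factor — first-order, linear, moving coefficient y**2 + 1: the discrete analogue of an integrating factor handles it.


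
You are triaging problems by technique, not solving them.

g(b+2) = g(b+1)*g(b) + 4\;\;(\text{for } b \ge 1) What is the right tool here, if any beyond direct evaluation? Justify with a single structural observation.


Method: no special technique — the recurrence is nonlinear in the sequence terms; no linear-recurrence method fits it as written — one iterates or studies it directly.


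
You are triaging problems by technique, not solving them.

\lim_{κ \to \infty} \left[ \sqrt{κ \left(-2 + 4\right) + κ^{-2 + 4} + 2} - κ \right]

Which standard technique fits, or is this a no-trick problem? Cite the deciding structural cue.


Diagnosis: conjugate multiplication — the difference \sqrt{κ \left(-2 + 4\right) + κ^{-2 + 4} + 2} - κ is an ∞ − ∞ stalemate; its conjugate partner breaks the tie.


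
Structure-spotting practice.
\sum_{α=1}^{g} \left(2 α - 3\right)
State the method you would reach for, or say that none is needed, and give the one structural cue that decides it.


Diagnosis: no special technique — this is bookkeeping, not technique: standard formulas for sums of constant-multiple powers of α apply termwise.


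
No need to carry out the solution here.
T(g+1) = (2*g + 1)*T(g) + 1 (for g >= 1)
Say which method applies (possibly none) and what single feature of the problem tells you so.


Verdict: a summation factor — with the index-dependent coefficient 2*g + 1, dividing by the cumulative product turns the left side into a pure difference.


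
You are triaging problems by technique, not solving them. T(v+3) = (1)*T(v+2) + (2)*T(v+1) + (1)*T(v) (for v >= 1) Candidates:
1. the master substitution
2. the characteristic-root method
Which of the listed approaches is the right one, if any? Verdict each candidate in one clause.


Diagnosis: the characteristic-root method — because shifting v leaves the equation's coefficients unchanged, exponential trials reduce it to algebra.
- the master substitution — the recursive argument is a shift of the index, not a fixed fraction of it.
- the characteristic-root method: a fit — the right tool for this form.


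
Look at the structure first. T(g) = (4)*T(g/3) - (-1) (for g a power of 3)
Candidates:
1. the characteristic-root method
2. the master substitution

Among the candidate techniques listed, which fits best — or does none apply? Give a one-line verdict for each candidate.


Diagnosis: the master substitution — index division is the fingerprint: g/3 in the recursive call means substitute g = 3^m.
- the characteristic-root method — a divided-index call is not the fixed-shift linear shape that characteristic roots solve.
- the master substitution — applies; the problem has the shape this method handles.


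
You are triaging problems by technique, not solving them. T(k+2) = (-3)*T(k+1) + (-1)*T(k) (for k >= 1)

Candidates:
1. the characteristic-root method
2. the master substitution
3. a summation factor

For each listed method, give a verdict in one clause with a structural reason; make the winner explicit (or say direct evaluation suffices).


Verdict: the characteristic-root method — this is the constant-coefficient homogeneous case — the whole solution in k reduces to a polynomial's roots.
- the characteristic-root method — applies; the problem has the shape this method handles.
- the master substitution: the recursive argument is a shift of the index, not a fixed fraction of it.
- a summation factor — the recurrence reaches back more than one step, outside the first-order family a summation factor normalizes.


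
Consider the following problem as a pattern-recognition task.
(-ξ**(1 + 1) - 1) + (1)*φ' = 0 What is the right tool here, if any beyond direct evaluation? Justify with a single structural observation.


Technique: no special technique — the slope is a function of ξ alone, so integrate both sides directly.


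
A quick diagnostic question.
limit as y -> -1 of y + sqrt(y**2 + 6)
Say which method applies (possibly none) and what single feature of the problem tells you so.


Diagnosis: no special technique — no zero denominators, no indeterminate clash at -1 — substitute and read off the value.


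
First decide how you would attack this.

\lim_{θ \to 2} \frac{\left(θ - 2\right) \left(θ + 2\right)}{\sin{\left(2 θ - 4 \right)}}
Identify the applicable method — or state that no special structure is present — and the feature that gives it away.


Method: l'Hôpital's rule (0/0) — the 0/0 form at 2 is the signature situation for l'Hôpital's rule. A local series expansion at the point resolves it as well; the rule is the packaged version of that step.


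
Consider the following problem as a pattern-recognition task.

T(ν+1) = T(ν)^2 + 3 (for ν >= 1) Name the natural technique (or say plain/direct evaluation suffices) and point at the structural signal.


Verdict: no special technique — the recurrence is nonlinear in the sequence values; study it directly, no linear machinery applies.


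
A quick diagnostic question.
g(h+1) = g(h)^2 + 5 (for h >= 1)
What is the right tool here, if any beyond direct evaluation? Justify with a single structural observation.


Verdict: no special technique — nonlinear feedback in the recursion rules out every root- or factor-based technique.


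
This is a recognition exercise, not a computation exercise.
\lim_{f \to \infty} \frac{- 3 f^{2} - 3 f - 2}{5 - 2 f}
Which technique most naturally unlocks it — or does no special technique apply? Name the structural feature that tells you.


Technique: dominant-term comparison — divide by the highest power of f present: lower-order terms vanish and the dominant ratio remains. As a single quotient, the ∞/∞ shape would yield to repeated differentiation as well — the growth comparison gets there in one look.


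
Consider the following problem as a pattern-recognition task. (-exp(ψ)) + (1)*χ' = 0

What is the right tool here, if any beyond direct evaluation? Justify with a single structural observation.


Method: no special technique — the slope is a pure function of ψ; integrate both sides and be done.


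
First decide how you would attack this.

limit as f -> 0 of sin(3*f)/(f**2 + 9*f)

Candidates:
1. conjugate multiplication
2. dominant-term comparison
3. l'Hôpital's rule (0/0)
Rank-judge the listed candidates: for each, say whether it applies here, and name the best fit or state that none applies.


Method: l'Hôpital's rule (0/0) — both numerator and denominator vanish at 0: the genuine 0/0 indeterminate that l'Hôpital exists for. One could equally expand both pieces locally and compare leading terms; the rule does that in one stroke.
- conjugate multiplication: the conjugate move applies to radical differences, which this is not.
- dominant-term comparison — this limit is not decided by comparing leading-term growth at infinity.
- l'Hôpital's rule (0/0) — applicable, and directly so.


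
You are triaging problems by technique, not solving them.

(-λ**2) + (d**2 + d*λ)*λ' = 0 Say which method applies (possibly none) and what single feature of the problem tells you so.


Method: the homogeneous substitution — the slope is degree-zero homogeneous: the ratio substitution v = λ/d collapses it. A Bernoulli substitution after rearrangement (possibly exchanging dependent and independent variable) is a fair alternative; the homogeneous route works on the equation as it stands.


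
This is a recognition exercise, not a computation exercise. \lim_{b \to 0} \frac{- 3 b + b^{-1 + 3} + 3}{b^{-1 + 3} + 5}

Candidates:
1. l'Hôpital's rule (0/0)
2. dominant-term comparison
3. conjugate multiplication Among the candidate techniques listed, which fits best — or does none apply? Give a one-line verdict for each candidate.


Technique: no special technique — the expression is continuous at 0 — substitute and evaluate; no indeterminate form appears.
- l'Hôpital's rule (0/0) — substituting the point produces a determinate value, not a 0 over 0 clash.
- dominant-term comparison: no dominant power emerges to decide the limit by degree comparison.
- conjugate multiplication: no difference of divergent radicals appears, so rationalizing has nothing to cancel.


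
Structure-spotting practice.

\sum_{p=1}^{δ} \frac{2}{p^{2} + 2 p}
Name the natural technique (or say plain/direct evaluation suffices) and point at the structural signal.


Verdict: telescoping — \frac{2}{p^{2} + 2 p} is a collapsed telescope: expand it into simple fractions to see the cancellation.


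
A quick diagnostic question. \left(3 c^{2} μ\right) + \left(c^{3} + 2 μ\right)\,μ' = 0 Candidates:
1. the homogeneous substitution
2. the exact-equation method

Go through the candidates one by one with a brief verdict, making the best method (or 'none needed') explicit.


Diagnosis: the exact-equation method — take the mixed partials of 3 c^{2} μ and c^{3} + 2 μ: they are equal, which certifies an exact differential.
- the homogeneous substitution — solved for the derivative, the right side changes under joint scaling of the two variables.
- the exact-equation method — yes, a natural case for it.


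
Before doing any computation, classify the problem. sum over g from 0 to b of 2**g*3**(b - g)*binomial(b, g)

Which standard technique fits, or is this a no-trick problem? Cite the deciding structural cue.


Method: the binomial theorem — binomial coefficients against complementary powers of 2 and 3: recognize the binomial expansion and resum.


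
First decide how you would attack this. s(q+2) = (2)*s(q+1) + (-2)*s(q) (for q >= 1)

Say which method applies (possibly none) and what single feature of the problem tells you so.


Technique: the characteristic-root method — fixed numeric weights on consecutive terms and no forcing term added: the root method in its home territory.


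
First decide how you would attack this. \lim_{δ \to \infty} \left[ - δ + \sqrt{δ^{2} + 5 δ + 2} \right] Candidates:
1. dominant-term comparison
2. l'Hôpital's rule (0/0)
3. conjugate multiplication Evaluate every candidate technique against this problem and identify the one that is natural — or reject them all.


Technique: conjugate multiplication — infinity minus infinity with a radical in play — multiply by the conjugate so the divergences of \sqrt{δ^{2} + 5 δ + 2} and δ annihilate.
- dominant-term comparison — this limit is not decided by comparing polynomial growth at infinity.
- l'Hôpital's rule (0/0): the expression is a difference driving to ∞ − ∞, not a 0/0 quotient — there is no ratio for the rule to differentiate.
- conjugate multiplication: a fit — the right tool for this form.


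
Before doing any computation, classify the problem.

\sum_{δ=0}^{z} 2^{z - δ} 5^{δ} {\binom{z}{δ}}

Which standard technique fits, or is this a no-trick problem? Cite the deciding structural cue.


Technique: the binomial theorem — terms weighting {\binom{z}{δ}} against matched powers of 5 and 2 reassemble into (5 + 2)^z by the binomial theorem.
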